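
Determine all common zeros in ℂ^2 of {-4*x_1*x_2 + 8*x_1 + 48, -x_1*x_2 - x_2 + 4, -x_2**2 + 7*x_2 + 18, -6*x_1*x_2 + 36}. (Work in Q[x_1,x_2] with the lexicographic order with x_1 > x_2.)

Compute a lex Gröbner basis by Buchberger's algorithm.
f_1 = -4*x_1*x_2 + 8*x_1 + 48, LT = x_1*x_2.
f_2 = -x_1*x_2 - x_2 + 4, LT = x_1*x_2.
f_3 = -x_2**2 + 7*x_2 + 18, LT = x_2**2.
f_4 = -6*x_1*x_2 + 36, LT = x_1*x_2.

S(f_1,f_2): lcm = x_1*x_2. S = -2*x_1 - x_2 - 8.
  reduce S modulo (f_1, f_2, f_3, f_4):
  remainder -2*x_1 - x_2 - 8 ≠ 0; add h_5 = -2*x_1 - x_2 - 8 to the basis.

S(f_1,f_3): lcm = x_1*x_2**2. S = 5*x_1*x_2 + 18*x_1 - 12*x_2.
  reduce S modulo (f_1, f_2, f_3, f_4, h_5):
  remainder -26*x_2 - 52 ≠ 0; add h_6 = -26*x_2 - 52 to the basis.

The other S-polynomials (S(f_1,f_4), S(f_2,f_3), S(f_2,f_4), S(f_3,f_4), S(f_1,h_5), S(f_2,h_5), S(f_3,h_5), S(f_4,h_5), S(f_1,h_6), S(f_2,h_6), S(f_3,h_6), S(f_4,h_6), S(h_5,h_6)) all reduce to 0 modulo the current basis, so we have a Gröbner basis.
Inter-reduce: drop elements whose leading term is divisible by another's, tail-reduce, and make monic.
Reduced Gröbner basis: {x_1 + 3, x_2 + 2}.

The lex basis is triangular: the last element involves only x_2. Solving x_2 + 2 = 0 gives x_2 ∈ {-2}; substituting each value into the earlier elements determines the remaining variables.
  x_2 = -2: the earlier basis element becomes x_1 + 3 = 0, giving x_1 = -3 — point (-3, -2).

{(-3, -2)}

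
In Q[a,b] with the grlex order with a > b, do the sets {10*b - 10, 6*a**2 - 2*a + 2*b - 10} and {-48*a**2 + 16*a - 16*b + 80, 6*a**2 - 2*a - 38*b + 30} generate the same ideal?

Equality of ideals is decidable: compute both reduced Gröbner bases (unique for the ordering) and check whether they agree.
Buchberger on the first generating set:
f_1 = 10*b - 10, LT = b.
f_2 = 6*a**2 - 2*a + 2*b - 10, LT = a**2.

S(f_1,f_2): leading monomials are coprime, so the S-polynomial reduces to 0 (Buchberger's first criterion).
Every S-polynomial of the final basis reduces to 0, so we have a Gröbner basis.
Inter-reduce: drop elements whose leading term is divisible by another's, tail-reduce, and make monic.
Reduced Gröbner basis: {a**2 - 1/3*a - 4/3, b - 1}.

Buchberger on the second generating set:
h_1 = -48*a**2 + 16*a - 16*b + 80, LT = a**2.
h_2 = 6*a**2 - 2*a - 38*b + 30, LT = a**2.

S(h_1,h_2): lcm = a**2. S = 20/3*b - 20/3.
  leading term b: no divisor's leading term divides it; move 20/3*b to the remainder.
  leading term 1: no divisor's leading term divides it; move -20/3 to the remainder.
  remainder 20/3*b - 20/3 ≠ 0; add k_3 = 20/3*b - 20/3 to the basis.

S(h_1,k_3): leading monomials are coprime, so the S-polynomial reduces to 0 (Buchberger's first criterion).
S(h_2,k_3): leading monomials are coprime, so the S-polynomial reduces to 0 (Buchberger's first criterion).
Every S-polynomial of the final basis reduces to 0, so we have a Gröbner basis.
Inter-reduce: drop elements whose leading term is divisible by another's, tail-reduce, and make monic.
Reduced Gröbner basis: {a**2 - 1/3*a - 4/3, b - 1}.

Same reduced basis, so the two generating sets span the same ideal.

Yes, the ideals are equal.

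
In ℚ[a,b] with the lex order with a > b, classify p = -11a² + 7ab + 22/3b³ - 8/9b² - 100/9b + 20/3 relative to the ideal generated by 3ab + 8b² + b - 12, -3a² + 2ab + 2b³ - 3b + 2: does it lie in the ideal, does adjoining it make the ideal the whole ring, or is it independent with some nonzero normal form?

First compute the reduced Gröbner basis of I by Buchberger's algorithm.
f_1 = 3ab + 8b² + b - 12, LT = ab.
f_2 = -3a² + 2ab + 2b³ - 3b + 2, LT = a².

S(f_1,f_2): lcm = a²b. S = 10/3ab² + ⅓ab - 4a + ⅔b⁴ - b² + ⅔b.
  reduce S modulo (f_1, f_2):
  remainder -4a + ⅔b⁴ - 80/9b³ - 3b² + 125/9b + 4/3 ≠ 0; add h_3 = -4a + ⅔b⁴ - 80/9b³ - 3b² + 125/9b + 4/3 to the basis.

S(f_1,h_3): lcm = ab. S = ⅙b⁵ - 20/9b⁴ - ¾b³ + 221/36b² + ⅔b - 4.
  reduce S modulo (f_1, f_2, h_3):
  remainder ⅙b⁵ - 20/9b⁴ - ¾b³ + 221/36b² + ⅔b - 4 ≠ 0; add h_4 = ⅙b⁵ - 20/9b⁴ - ¾b³ + 221/36b² + ⅔b - 4 to the basis.

The other S-polynomials (S(f_2,h_3), S(f_1,h_4), S(f_2,h_4), S(h_3,h_4)) all reduce to 0 modulo the current basis, so we have a Gröbner basis.
Inter-reduce: drop elements whose leading term is divisible by another's, tail-reduce, and make monic.
Reduced Gröbner basis: {a - ⅙b⁴ + 20/9b³ + ¾b² - 125/36b - ⅓, b⁵ - 40/3b⁴ - 9/2b³ + 221/6b² + 4b - 24}.
Label its elements g_1 = a - ⅙b⁴ + 20/9b³ + ¾b² - 125/36b - ⅓, g_2 = b⁵ - 40/3b⁴ - 9/2b³ + 221/6b² + 4b - 24.

Reduce p = -11a² + 7ab + 22/3b³ - 8/9b² - 100/9b + 20/3 modulo G:
  leading term a²: subtract (-11a)·g_1 from -11a² + 7ab + 22/3b³ - 8/9b² - 100/9b + 20/3 → -11/6ab⁴ + 220/9ab³ + 33/4ab² - 1123/36ab - 11/3a + 22/3b³ - 8/9b² - 100/9b + 20/3
  leading term ab⁴: subtract (-11/6b⁴)·g_1 from -11/6ab⁴ + 220/9ab³ + 33/4ab² - 1123/36ab - 11/3a + 22/3b³ - 8/9b² - 100/9b + 20/3 → 220/9ab³ + 33/4ab² - 1123/36ab - 11/3a - 11/36b⁸ + 110/27b⁷ + 11/8b⁶ - 1375/216b⁵ - 11/18b⁴ + 22/3b³ - 8/9b² - 100/9b + 20/3
  leading term ab³: subtract (220/9b³)·g_1 from 220/9ab³ + 33/4ab² - 1123/36ab - 11/3a - 11/36b⁸ + 110/27b⁷ + 11/8b⁶ - 1375/216b⁵ - 11/18b⁴ + 22/3b³ - 8/9b² - 100/9b + 20/3 → 33/4ab² - 1123/36ab - 11/3a - 11/36b⁸ + 220/27b⁷ - 34309/648b⁶ - 5335/216b⁵ + 13651/162b⁴ + 418/27b³ - 8/9b² - 100/9b + 20/3
  leading term ab²: subtract (33/4b²)·g_1 from 33/4ab² - 1123/36ab - 11/3a - 11/36b⁸ + 220/27b⁷ - 34309/648b⁶ - 5335/216b⁵ + 13651/162b⁴ + 418/27b³ - 8/9b² - 100/9b + 20/3 → -1123/36ab - 11/3a - 11/36b⁸ + 220/27b⁷ - 16709/324b⁶ - 9295/216b⁵ + 101189/1296b⁴ + 19063/432b³ + 67/36b² - 100/9b + 20/3
  leading term ab: subtract (-1123/36b)·g_1 from -1123/36ab - 11/3a - 11/36b⁸ + 220/27b⁷ - 16709/324b⁶ - 9295/216b⁵ + 101189/1296b⁴ + 19063/432b³ + 67/36b² - 100/9b + 20/3 → -11/3a - 11/36b⁸ + 220/27b⁷ - 16709/324b⁶ - 5209/108b⁵ + 191029/1296b⁴ + 14585/216b³ - 137963/1296b² - 2323/108b + 20/3
  leading term a: subtract (-11/3)·g_1 from -11/3a - 11/36b⁸ + 220/27b⁷ - 16709/324b⁶ - 5209/108b⁵ + 191029/1296b⁴ + 14585/216b³ - 137963/1296b² - 2323/108b + 20/3 → -11/36b⁸ + 220/27b⁷ - 16709/324b⁶ - 5209/108b⁵ + 190237/1296b⁴ + 16345/216b³ - 134399/1296b² - 1849/54b + 49/9
  leading term b⁸: subtract (-11/36b³)·g_2 from -11/36b⁸ + 220/27b⁷ - 16709/324b⁶ - 5209/108b⁵ + 190237/1296b⁴ + 16345/216b³ - 134399/1296b² - 1849/54b + 49/9 → 110/27b⁷ - 34309/648b⁶ - 7987/216b⁵ + 191821/1296b⁴ + 14761/216b³ - 134399/1296b² - 1849/54b + 49/9
  leading term b⁷: subtract (110/27b²)·g_2 from 110/27b⁷ - 34309/648b⁶ - 7987/216b⁵ + 191821/1296b⁴ + 14761/216b³ - 134399/1296b² - 1849/54b + 49/9 → 11/8b⁶ - 4027/216b⁵ - 2659/1296b⁴ + 1249/24b³ - 7679/1296b² - 1849/54b + 49/9
  leading term b⁶: subtract (11/8b)·g_2 from 11/8b⁶ - 4027/216b⁵ - 2659/1296b⁴ + 1249/24b³ - 7679/1296b² - 1849/54b + 49/9 → -67/216b⁵ + 335/81b⁴ + 67/48b³ - 14807/1296b² - 67/54b + 49/9
  leading term b⁵: subtract (-67/216)·g_2 from -67/216b⁵ + 335/81b⁴ + 67/48b³ - 14807/1296b² - 67/54b + 49/9 → -2
  leading term 1: no divisor's leading term divides it; move -2 to the remainder.
  normal form = -2.
The normal form is nonzero, so p ∉ I. Since p minus its normal form lies in I, I + (p) = I + (r) where r = -2; decide whether this ideal is the whole ring.
Here r = -2 is a nonzero constant, hence a unit: 1 ∈ I + (p), the Gröbner basis of I + (p) is {1}, and the enlarged system has no common solution — adjoining p is inconsistent.

Adjoining -11a² + 7ab + 22/3b³ - 8/9b² - 100/9b + 20/3 makes the ideal the whole ring: the system is inconsistent.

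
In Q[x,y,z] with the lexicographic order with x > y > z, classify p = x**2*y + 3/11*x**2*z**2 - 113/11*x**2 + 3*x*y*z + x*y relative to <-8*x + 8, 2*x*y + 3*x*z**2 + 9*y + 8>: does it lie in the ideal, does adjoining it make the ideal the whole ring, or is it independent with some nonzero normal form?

First compute the reduced Gröbner basis of I by Buchberger's algorithm.
f_1 = -8*x + 8, LT = x.
f_2 = 2*x*y + 3*x*z**2 + 9*y + 8, LT = x*y.

S(f_1,f_2): lcm = x*y. S = -3/2*x*z**2 - 11/2*y - 4.
  leading term x*z**2: subtract (3/16*z**2)·f_1 from -3/2*x*z**2 - 11/2*y - 4 → -11/2*y - 3/2*z**2 - 4
  leading term y: no divisor's leading term divides it; move -11/2*y to the remainder.
  leading term z**2: no divisor's leading term divides it; move -3/2*z**2 to the remainder.
  leading term 1: no divisor's leading term divides it; move -4 to the remainder.
  remainder -11/2*y - 3/2*z**2 - 4 ≠ 0; add h_3 = -11/2*y - 3/2*z**2 - 4 to the basis.

The other S-polynomials (S(f_1,h_3), S(f_2,h_3)) all reduce to 0 modulo the current basis, so we have a Gröbner basis.
Inter-reduce: drop elements whose leading term is divisible by another's, tail-reduce, and make monic.
Reduced Gröbner basis: {x - 1, y + 3/11*z**2 + 8/11}.
Label its elements g_1 = x - 1, g_2 = y + 3/11*z**2 + 8/11.

Reduce p = x**2*y + 3/11*x**2*z**2 - 113/11*x**2 + 3*x*y*z + x*y modulo G:
  leading term x**2*y: subtract (x*y)·g_1 from x**2*y + 3/11*x**2*z**2 - 113/11*x**2 + 3*x*y*z + x*y → 3/11*x**2*z**2 - 113/11*x**2 + 3*x*y*z + 2*x*y
  leading term x**2*z**2: subtract (3/11*x*z**2)·g_1 from 3/11*x**2*z**2 - 113/11*x**2 + 3*x*y*z + 2*x*y → -113/11*x**2 + 3*x*y*z + 2*x*y + 3/11*x*z**2
  leading term x**2: subtract (-113/11*x)·g_1 from -113/11*x**2 + 3*x*y*z + 2*x*y + 3/11*x*z**2 → 3*x*y*z + 2*x*y + 3/11*x*z**2 - 113/11*x
  leading term x*y*z: subtract (3*y*z)·g_1 from 3*x*y*z + 2*x*y + 3/11*x*z**2 - 113/11*x → 2*x*y + 3/11*x*z**2 - 113/11*x + 3*y*z
  leading term x*y: subtract (2*y)·g_1 from 2*x*y + 3/11*x*z**2 - 113/11*x + 3*y*z → 3/11*x*z**2 - 113/11*x + 3*y*z + 2*y
  leading term x*z**2: subtract (3/11*z**2)·g_1 from 3/11*x*z**2 - 113/11*x + 3*y*z + 2*y → -113/11*x + 3*y*z + 2*y + 3/11*z**2
  leading term x: subtract (-113/11)·g_1 from -113/11*x + 3*y*z + 2*y + 3/11*z**2 → 3*y*z + 2*y + 3/11*z**2 - 113/11
  leading term y*z: subtract (3*z)·g_2 from 3*y*z + 2*y + 3/11*z**2 - 113/11 → 2*y - 9/11*z**3 + 3/11*z**2 - 24/11*z - 113/11
  leading term y: subtract (2)·g_2 from 2*y - 9/11*z**3 + 3/11*z**2 - 24/11*z - 113/11 → -9/11*z**3 - 3/11*z**2 - 24/11*z - 129/11
  leading term z**3: no divisor's leading term divides it; move -9/11*z**3 to the remainder.
  leading term z**2: no divisor's leading term divides it; move -3/11*z**2 to the remainder.
  leading term z: no divisor's leading term divides it; move -24/11*z to the remainder.
  leading term 1: no divisor's leading term divides it; move -129/11 to the remainder.
  normal form = -9/11*z**3 - 3/11*z**2 - 24/11*z - 129/11.
The normal form is nonzero, so p ∉ I. Since p minus its normal form lies in I, I + (p) = I + (r) where r = -9/11*z**3 - 3/11*z**2 - 24/11*z - 129/11; decide whether this ideal is the whole ring.
Run Buchberger on G together with r (pairs among the g_i already reduce to 0 since G is a Gröbner basis):
g_1 = x - 1, LT = x.
g_2 = y + 3/11*z**2 + 8/11, LT = y.
r = -9/11*z**3 - 3/11*z**2 - 24/11*z - 129/11, LT = z**3.

The S-polynomials (S(g_1,g_2), S(g_1,r), S(g_2,r)) all reduce to 0 modulo the current basis, so we have a Gröbner basis.
Inter-reduce: drop elements whose leading term is divisible by another's, tail-reduce, and make monic.
Reduced Gröbner basis: {x - 1, y + 3/11*z**2 + 8/11, z**3 + 1/3*z**2 + 8/3*z + 43/3}.
The reduced Gröbner basis of I + (p) is {x - 1, y + 3/11*z**2 + 8/11, z**3 + 1/3*z**2 + 8/3*z + 43/3} ≠ {1}, a proper ideal, so the enlarged system stays consistent: p is independent of I, with normal form -9/11*z**3 - 3/11*z**2 - 24/11*z - 129/11.

The remainder on division by a Gröbner basis is unique — it is the normal form.

x**2*y + 3/11*x**2*z**2 - 113/11*x**2 + 3*x*y*z + x*y is independent of I; its normal form modulo I is -9/11*z**3 - 3/11*z**2 - 24/11*z - 129/11.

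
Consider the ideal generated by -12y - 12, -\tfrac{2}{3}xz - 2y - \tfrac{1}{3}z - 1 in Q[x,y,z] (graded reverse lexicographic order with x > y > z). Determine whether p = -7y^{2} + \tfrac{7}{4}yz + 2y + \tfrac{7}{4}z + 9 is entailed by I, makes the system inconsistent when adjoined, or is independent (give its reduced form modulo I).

-7y^{2} + \tfrac{7}{4}yz + 2y + \tfrac{7}{4}z + 9 lies in I (it reduces to 0).

First compute the reduced Gröbner basis of I by Buchberger's algorithm.
f_1 = -12y - 12, LT = y.
f_2 = -\tfrac{2}{3}xz - 2y - \tfrac{1}{3}z - 1, LT = xz.

S(f_1,f_2): leading monomials are coprime, so the S-polynomial reduces to 0 (Buchberger's first criterion).
Every S-polynomial of the final basis reduces to 0, so we have a Gröbner basis.
Inter-reduce: drop elements whose leading term is divisible by another's, tail-reduce, and make monic.
Reduced Gröbner basis: {xz + \tfrac{1}{2}z - \tfrac{3}{2}, y + 1}.
Label its elements g_1 = xz + \tfrac{1}{2}z - \tfrac{3}{2}, g_2 = y + 1.

Reduce p = -7y^{2} + \tfrac{7}{4}yz + 2y + \tfrac{7}{4}z + 9 modulo G:
  leading term y^{2}: subtract (-7y)·g_2 from -7y^{2} + \tfrac{7}{4}yz + 2y + \tfrac{7}{4}z + 9 → \tfrac{7}{4}yz + 9y + \tfrac{7}{4}z + 9
  leading term yz: subtract (\tfrac{7}{4}z)·g_2 from \tfrac{7}{4}yz + 9y + \tfrac{7}{4}z + 9 → 9y + 9
  leading term y: subtract (9)·g_2 from 9y + 9 → 0
  normal form = 0.
Since the normal form is 0, p ∈ I.

Ideal membership is decidable via reduction modulo a Gröbner basis.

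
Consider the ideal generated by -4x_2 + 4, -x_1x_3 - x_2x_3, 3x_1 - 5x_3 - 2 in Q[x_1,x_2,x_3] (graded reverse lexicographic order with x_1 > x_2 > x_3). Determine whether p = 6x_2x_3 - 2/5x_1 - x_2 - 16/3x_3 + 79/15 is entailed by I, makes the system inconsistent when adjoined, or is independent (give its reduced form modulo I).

First compute the reduced Gröbner basis of I by Buchberger's algorithm.
f_1 = -4x_2 + 4, LT = x_2.
f_2 = -x_1x_3 - x_2x_3, LT = x_1x_3.
f_3 = 3x_1 - 5x_3 - 2, LT = x_1.

S(f_2,f_3): lcm = x_1x_3. S = x_2x_3 + 5/3x_3^2 + 2/3x_3.
  reduce S modulo (f_1, f_2, f_3):
  remainder 5/3x_3^2 + 5/3x_3 ≠ 0; add h_4 = 5/3x_3^2 + 5/3x_3 to the basis.

The other S-polynomials (S(f_1,f_2), S(f_1,f_3), S(f_1,h_4), S(f_2,h_4), S(f_3,h_4)) all reduce to 0 modulo the current basis, so we have a Gröbner basis.
Inter-reduce: drop elements whose leading term is divisible by another's, tail-reduce, and make monic.
Reduced Gröbner basis: {x_3^2 + x_3, x_1 - 5/3x_3 - 2/3, x_2 - 1}.
Label its elements g_1 = x_3^2 + x_3, g_2 = x_1 - 5/3x_3 - 2/3, g_3 = x_2 - 1.

Reduce p = 6x_2x_3 - 2/5x_1 - x_2 - 16/3x_3 + 79/15 modulo G:
  leading term x_2x_3: subtract (6x_3)·g_3 from 6x_2x_3 - 2/5x_1 - x_2 - 16/3x_3 + 79/15 → -2/5x_1 - x_2 + 2/3x_3 + 79/15
  leading term x_1: subtract (-2/5)·g_2 from -2/5x_1 - x_2 + 2/3x_3 + 79/15 → -x_2 + 5
  leading term x_2: subtract (-1)·g_3 from -x_2 + 5 → 4
  leading term 1: no divisor's leading term divides it; move 4 to the remainder.
  normal form = 4.
The normal form is nonzero, so p ∉ I. Since p minus its normal form lies in I, I + (p) = I + (r) where r = 4; decide whether this ideal is the whole ring.
Here r = 4 is a nonzero constant, hence a unit: 1 ∈ I + (p), the Gröbner basis of I + (p) is {1}, and the enlarged system has no common solution — adjoining p is inconsistent.

Adjoining 6x_2x_3 - 2/5x_1 - x_2 - 16/3x_3 + 79/15 makes the ideal the whole ring: the system is inconsistent.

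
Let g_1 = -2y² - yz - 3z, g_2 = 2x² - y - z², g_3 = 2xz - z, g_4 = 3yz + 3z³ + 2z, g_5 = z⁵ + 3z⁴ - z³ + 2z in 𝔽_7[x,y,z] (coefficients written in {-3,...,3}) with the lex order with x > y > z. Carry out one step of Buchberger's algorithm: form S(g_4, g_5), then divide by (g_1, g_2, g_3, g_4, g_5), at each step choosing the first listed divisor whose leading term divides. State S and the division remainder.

lcm(LM(g_4), LM(g_5)) = yz⁵.
S = (lcm/LT(g_4))·g_4 − (lcm/LT(g_5))·g_5 = -3yz⁴ + yz³ - 2yz + z⁷ + 3z⁵.
Reduce S modulo (g_1, g_2, g_3, g_4, g_5) in that order:
  leading term yz⁴: subtract (-z³)·g_4 from -3yz⁴ + yz³ - 2yz + z⁷ + 3z⁵ → yz³ - 2yz + z⁷ + 3z⁶ + 3z⁵ + 2z⁴
  leading term yz³: subtract (-2z²)·g_4 from yz³ - 2yz + z⁷ + 3z⁶ + 3z⁵ + 2z⁴ → -2yz + z⁷ + 3z⁶ + 2z⁵ + 2z⁴ - 3z³
  leading term yz: subtract (-3)·g_4 from -2yz + z⁷ + 3z⁶ + 2z⁵ + 2z⁴ - 3z³ → z⁷ + 3z⁶ + 2z⁵ + 2z⁴ - z³ - z
  leading term z⁷: subtract (z²)·g_5 from z⁷ + 3z⁶ + 2z⁵ + 2z⁴ - z³ - z → 3z⁵ + 2z⁴ - 3z³ - z
  leading term z⁵: subtract (3)·g_5 from 3z⁵ + 2z⁴ - 3z³ - z → 0
The remainder is 0, so this S-polynomial contributes no new basis element.
This is the inner loop of Buchberger's algorithm — each nonzero remainder becomes a new basis element.

S(g_4, g_5) = -3yz⁴ + yz³ - 2yz + z⁷ + 3z⁵; remainder on division = 0.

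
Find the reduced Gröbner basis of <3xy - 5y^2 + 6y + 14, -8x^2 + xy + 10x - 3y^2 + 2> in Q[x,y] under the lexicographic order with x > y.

G = {x - 53/84y^3 + 51/28y^2 + 17/84y - 13/4, y^4 - 153/53y^3 - 157/53y^2 + 441/53y + 392/53}

f_1 = 3xy - 5y^2 + 6y + 14, LT = xy.
f_2 = -8x^2 + xy + 10x - 3y^2 + 2, LT = x^2.

S(f_1,f_2): lcm = x^2y. S = -37/24xy^2 + 13/4xy + 14/3x - 3/8y^3 + 1/4y.
  reduce S modulo (f_1, f_2):
  remainder 14/3x - 53/18y^3 + 17/2y^2 + 17/18y - 91/6 ≠ 0; add g_3 = 14/3x - 53/18y^3 + 17/2y^2 + 17/18y - 91/6 to the basis.

S(f_1,g_3): lcm = xy. S = 53/84y^4 - 51/28y^3 - 157/84y^2 + 21/4y + 14/3.
  reduce S modulo (f_1, f_2, g_3):
  remainder 53/84y^4 - 51/28y^3 - 157/84y^2 + 21/4y + 14/3 ≠ 0; add g_4 = 53/84y^4 - 51/28y^3 - 157/84y^2 + 21/4y + 14/3 to the basis.

The other S-polynomials (S(f_2,g_3), S(f_1,g_4), S(f_2,g_4), S(g_3,g_4)) all reduce to 0 modulo the current basis, so we have a Gröbner basis.
Inter-reduce: drop elements whose leading term is divisible by another's, tail-reduce, and make monic.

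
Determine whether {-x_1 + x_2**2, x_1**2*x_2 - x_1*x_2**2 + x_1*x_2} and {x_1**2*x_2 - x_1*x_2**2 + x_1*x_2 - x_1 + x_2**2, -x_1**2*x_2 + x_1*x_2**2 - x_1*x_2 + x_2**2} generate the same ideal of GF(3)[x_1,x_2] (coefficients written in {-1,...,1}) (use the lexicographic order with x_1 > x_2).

No, the ideals differ.

Equality of ideals is decidable: compute both reduced Gröbner bases (unique for the ordering) and check whether they agree.
Buchberger on the first generating set:
f_1 = -x_1 + x_2**2, LT = x_1.
f_2 = x_1**2*x_2 - x_1*x_2**2 + x_1*x_2, LT = x_1**2*x_2.

S(f_1,f_2): lcm = x_1**2*x_2. S = -x_1*x_2**3 + x_1*x_2**2 - x_1*x_2.
  leading term x_1*x_2**3: subtract (x_2**3)·f_1 from -x_1*x_2**3 + x_1*x_2**2 - x_1*x_2 → x_1*x_2**2 - x_1*x_2 - x_2**5
  leading term x_1*x_2**2: subtract (-x_2**2)·f_1 from x_1*x_2**2 - x_1*x_2 - x_2**5 → -x_1*x_2 - x_2**5 + x_2**4
  leading term x_1*x_2: subtract (x_2)·f_1 from -x_1*x_2 - x_2**5 + x_2**4 → -x_2**5 + x_2**4 - x_2**3
  leading term x_2**5: no divisor's leading term divides it; move -x_2**5 to the remainder.
  leading term x_2**4: no divisor's leading term divides it; move x_2**4 to the remainder.
  leading term x_2**3: no divisor's leading term divides it; move -x_2**3 to the remainder.
  remainder -x_2**5 + x_2**4 - x_2**3 ≠ 0; add g_3 = -x_2**5 + x_2**4 - x_2**3 to the basis.

The other S-polynomials (S(f_1,g_3), S(f_2,g_3)) all reduce to 0 modulo the current basis, so we have a Gröbner basis.
Inter-reduce: drop elements whose leading term is divisible by another's, tail-reduce, and make monic.
Reduced Gröbner basis: {x_1 - x_2**2, x_2**5 - x_2**4 + x_2**3}.

Buchberger on the second generating set:
h_1 = x_1**2*x_2 - x_1*x_2**2 + x_1*x_2 - x_1 + x_2**2, LT = x_1**2*x_2.
h_2 = -x_1**2*x_2 + x_1*x_2**2 - x_1*x_2 + x_2**2, LT = x_1**2*x_2.

S(h_1,h_2): lcm = x_1**2*x_2. S = -x_1 - x_2**2.
  leading term x_1: no divisor's leading term divides it; move -x_1 to the remainder.
  leading term x_2**2: no divisor's leading term divides it; move -x_2**2 to the remainder.
  remainder -x_1 - x_2**2 ≠ 0; add k_3 = -x_1 - x_2**2 to the basis.

S(h_1,k_3): lcm = x_1**2*x_2. S = -x_1*x_2**3 - x_1*x_2**2 + x_1*x_2 - x_1 + x_2**2.
  leading term x_1*x_2**3: subtract (x_2**3)·k_3 from -x_1*x_2**3 - x_1*x_2**2 + x_1*x_2 - x_1 + x_2**2 → -x_1*x_2**2 + x_1*x_2 - x_1 + x_2**5 + x_2**2
  leading term x_1*x_2**2: subtract (x_2**2)·k_3 from -x_1*x_2**2 + x_1*x_2 - x_1 + x_2**5 + x_2**2 → x_1*x_2 - x_1 + x_2**5 + x_2**4 + x_2**2
  leading term x_1*x_2: subtract (-x_2)·k_3 from x_1*x_2 - x_1 + x_2**5 + x_2**4 + x_2**2 → -x_1 + x_2**5 + x_2**4 - x_2**3 + x_2**2
  leading term x_1: subtract (1)·k_3 from -x_1 + x_2**5 + x_2**4 - x_2**3 + x_2**2 → x_2**5 + x_2**4 - x_2**3 - x_2**2
  leading term x_2**5: no divisor's leading term divides it; move x_2**5 to the remainder.
  leading term x_2**4: no divisor's leading term divides it; move x_2**4 to the remainder.
  leading term x_2**3: no divisor's leading term divides it; move -x_2**3 to the remainder.
  leading term x_2**2: no divisor's leading term divides it; move -x_2**2 to the remainder.
  remainder x_2**5 + x_2**4 - x_2**3 - x_2**2 ≠ 0; add k_4 = x_2**5 + x_2**4 - x_2**3 - x_2**2 to the basis.

The other S-polynomials (S(h_2,k_3), S(h_1,k_4), S(h_2,k_4), S(k_3,k_4)) all reduce to 0 modulo the current basis, so we have a Gröbner basis.
Inter-reduce: drop elements whose leading term is divisible by another's, tail-reduce, and make monic.
Reduced Gröbner basis: {x_1 + x_2**2, x_2**5 + x_2**4 - x_2**3 - x_2**2}.

These differ, so the ideals are not equal.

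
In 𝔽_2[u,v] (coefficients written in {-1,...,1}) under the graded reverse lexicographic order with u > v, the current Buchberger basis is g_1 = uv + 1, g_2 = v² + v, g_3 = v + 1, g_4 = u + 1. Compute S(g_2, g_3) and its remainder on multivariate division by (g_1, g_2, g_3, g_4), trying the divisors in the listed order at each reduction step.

S(g_2, g_3) = 0; remainder on division = 0.

lcm(LM(g_2), LM(g_3)) = v².
S = (lcm/LT(g_2))·g_2 − (lcm/LT(g_3))·g_3 = 0.
Reduce S modulo (g_1, g_2, g_3, g_4) in that order:
The remainder is 0, so this S-polynomial contributes no new basis element.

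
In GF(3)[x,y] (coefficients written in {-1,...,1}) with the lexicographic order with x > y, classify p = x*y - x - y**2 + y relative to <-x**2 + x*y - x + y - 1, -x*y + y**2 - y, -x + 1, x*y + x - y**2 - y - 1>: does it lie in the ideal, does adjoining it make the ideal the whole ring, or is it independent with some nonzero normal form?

First compute the reduced Gröbner basis of I by Buchberger's algorithm.
f_1 = -x**2 + x*y - x + y - 1, LT = x**2.
f_2 = -x*y + y**2 - y, LT = x*y.
f_3 = -x + 1, LT = x.
f_4 = x*y + x - y**2 - y - 1, LT = x*y.

S(f_1,f_2): lcm = x**2*y. S = -y**2 + y.
  leading term y**2: no divisor's leading term divides it; move -y**2 to the remainder.
  leading term y: no divisor's leading term divides it; move y to the remainder.
  remainder -y**2 + y ≠ 0; add h_5 = -y**2 + y to the basis.

S(f_1,f_3): lcm = x**2. S = -x*y - x - y + 1.
  leading term x*y: subtract (1)·f_2 from -x*y - x - y + 1 → -x - y**2 + 1
  leading term x: subtract (1)·f_3 from -x - y**2 + 1 → -y**2
  leading term y**2: subtract (1)·h_5 from -y**2 → -y
  leading term y: no divisor's leading term divides it; move -y to the remainder.
  remainder -y ≠ 0; add h_6 = -y to the basis.

The other S-polynomials (S(f_1,f_4), S(f_2,f_3), S(f_2,f_4), S(f_3,f_4), S(f_1,h_5), S(f_2,h_5), S(f_3,h_5), S(f_4,h_5), S(f_1,h_6), S(f_2,h_6), S(f_3,h_6), S(f_4,h_6), S(h_5,h_6)) all reduce to 0 modulo the current basis, so we have a Gröbner basis.
Inter-reduce: drop elements whose leading term is divisible by another's, tail-reduce, and make monic.
Reduced Gröbner basis: {x - 1, y}.
Label its elements g_1 = x - 1, g_2 = y.

Reduce p = x*y - x - y**2 + y modulo G:
  leading term x*y: subtract (y)·g_1 from x*y - x - y**2 + y → -x - y**2 - y
  leading term x: subtract (-1)·g_1 from -x - y**2 - y → -y**2 - y - 1
  leading term y**2: subtract (-y)·g_2 from -y**2 - y - 1 → -y - 1
  leading term y: subtract (-1)·g_2 from -y - 1 → -1
  leading term 1: no divisor's leading term divides it; move -1 to the remainder.
  normal form = -1.
The normal form is nonzero, so p ∉ I. Since p minus its normal form lies in I, I + (p) = I + (r) where r = -1; decide whether this ideal is the whole ring.
Here r = -1 is a nonzero constant, hence a unit: 1 ∈ I + (p), the Gröbner basis of I + (p) is {1}, and the enlarged system has no common solution — adjoining p is inconsistent.

The remainder on division by a Gröbner basis is unique — it is the normal form.

Adjoining x*y - x - y**2 + y makes the ideal the whole ring: the system is inconsistent.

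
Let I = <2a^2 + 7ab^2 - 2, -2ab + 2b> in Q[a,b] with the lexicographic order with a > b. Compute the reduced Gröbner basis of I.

G = {a^2 + 7/2b^2 - 1, ab - b, b^3}

f_1 = 2a^2 + 7ab^2 - 2, LT = a^2.
f_2 = -2ab + 2b, LT = ab.

S(f_1,f_2): lcm = a^2b. S = 7/2ab^3 + ab - b.
  leading term ab^3: subtract (-7/4b^2)·f_2 from 7/2ab^3 + ab - b → ab + 7/2b^3 - b
  leading term ab: subtract (-1/2)·f_2 from ab + 7/2b^3 - b → 7/2b^3
  leading term b^3: no divisor's leading term divides it; move 7/2b^3 to the remainder.
  remainder 7/2b^3 ≠ 0; add g_3 = 7/2b^3 to the basis.

The other S-polynomials (S(f_1,g_3), S(f_2,g_3)) all reduce to 0 modulo the current basis, so we have a Gröbner basis.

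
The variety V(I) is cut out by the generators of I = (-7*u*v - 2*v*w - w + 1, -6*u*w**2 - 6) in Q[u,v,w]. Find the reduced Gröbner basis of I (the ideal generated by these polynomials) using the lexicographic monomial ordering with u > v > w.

G = {u*v + 2/7*v*w + 1/7*w - 1/7, u*w**2 + 1, v*w**3 - 7/2*v + 1/2*w**3 - 1/2*w**2}

Buchberger's algorithm terminates because the ascending chain of leading-term ideals stabilizes.

f_1 = -7*u*v - 2*v*w - w + 1, LT = u*v.
f_2 = -6*u*w**2 - 6, LT = u*w**2.

S(f_1,f_2): lcm = u*v*w**2. S = 2/7*v*w**3 - v + 1/7*w**3 - 1/7*w**2.
  reduce S modulo (f_1, f_2):
  remainder 2/7*v*w**3 - v + 1/7*w**3 - 1/7*w**2 ≠ 0; add g_3 = 2/7*v*w**3 - v + 1/7*w**3 - 1/7*w**2 to the basis.

The other S-polynomials (S(f_1,g_3), S(f_2,g_3)) all reduce to 0 modulo the current basis, so we have a Gröbner basis.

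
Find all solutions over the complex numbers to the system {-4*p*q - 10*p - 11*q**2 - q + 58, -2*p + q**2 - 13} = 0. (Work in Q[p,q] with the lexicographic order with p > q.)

{(-2, 3), (27/2 + 11*sqrt(39)/4, -11/2 - sqrt(39)/2), (27/2 - 11*sqrt(39)/4, -11/2 + sqrt(39)/2)}

Compute a lex Gröbner basis by Buchberger's algorithm.
f_1 = -4*p*q - 10*p - 11*q**2 - q + 58, LT = p*q.
f_2 = -2*p + q**2 - 13, LT = p.

S(f_1,f_2): lcm = p*q. S = 5/2*p + 1/2*q**3 + 11/4*q**2 - 25/4*q - 29/2.
  reduce S modulo (f_1, f_2):
  remainder 1/2*q**3 + 4*q**2 - 25/4*q - 123/4 ≠ 0; add h_3 = 1/2*q**3 + 4*q**2 - 25/4*q - 123/4 to the basis.

The other S-polynomials (S(f_1,h_3), S(f_2,h_3)) all reduce to 0 modulo the current basis, so we have a Gröbner basis.
Inter-reduce: drop elements whose leading term is divisible by another's, tail-reduce, and make monic.
Reduced Gröbner basis: {p - 1/2*q**2 + 13/2, q**3 + 8*q**2 - 25/2*q - 123/2}.

The lex basis is triangular: the last element involves only q. Solving q**3 + 8*q**2 - 25/2*q - 123/2 = 0 gives q ∈ {3, -11/2 - sqrt(39)/2, -11/2 + sqrt(39)/2}; substituting each value into the earlier elements determines the remaining variables.
  q = 3: the earlier basis element becomes p + 2 = 0, giving p = -2 — point (-2, 3).
  q = -11/2 - sqrt(39)/2: the earlier basis element becomes p - 11*sqrt(39)/4 - 27/2 = 0, giving p = 27/2 + 11*sqrt(39)/4 — point (27/2 + 11*sqrt(39)/4, -11/2 - sqrt(39)/2).
  q = -11/2 + sqrt(39)/2: the earlier basis element becomes p - 27/2 + 11*sqrt(39)/4 = 0, giving p = 27/2 - 11*sqrt(39)/4 — point (27/2 - 11*sqrt(39)/4, -11/2 + sqrt(39)/2).
This is the nonlinear analogue of row-reducing a linear system.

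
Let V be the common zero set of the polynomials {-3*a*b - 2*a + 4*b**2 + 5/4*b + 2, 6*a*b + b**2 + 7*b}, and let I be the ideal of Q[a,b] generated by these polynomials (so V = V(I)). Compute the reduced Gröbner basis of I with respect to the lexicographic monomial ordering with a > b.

f_1 = -3*a*b - 2*a + 4*b**2 + 5/4*b + 2, LT = a*b.
f_2 = 6*a*b + b**2 + 7*b, LT = a*b.

S(f_1,f_2): lcm = a*b. S = 2/3*a - 3/2*b**2 - 19/12*b - 2/3.
  reduce S modulo (f_1, f_2):
  remainder 2/3*a - 3/2*b**2 - 19/12*b - 2/3 ≠ 0; add g_3 = 2/3*a - 3/2*b**2 - 19/12*b - 2/3 to the basis.

S(f_1,g_3): lcm = a*b. S = 2/3*a + 9/4*b**3 + 25/24*b**2 + 7/12*b - 2/3.
  reduce S modulo (f_1, f_2, g_3):
  remainder 9/4*b**3 + 61/24*b**2 + 13/6*b ≠ 0; add g_4 = 9/4*b**3 + 61/24*b**2 + 13/6*b to the basis.

The other S-polynomials (S(f_2,g_3), S(f_1,g_4), S(f_2,g_4), S(g_3,g_4)) all reduce to 0 modulo the current basis, so we have a Gröbner basis.
Inter-reduce: drop elements whose leading term is divisible by another's, tail-reduce, and make monic.

G = {a - 9/4*b**2 - 19/8*b - 1, b**3 + 61/54*b**2 + 26/27*b}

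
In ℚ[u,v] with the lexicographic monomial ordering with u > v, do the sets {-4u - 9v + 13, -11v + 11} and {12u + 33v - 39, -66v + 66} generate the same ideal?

No, the ideals differ.

For a fixed monomial order, each ideal has a unique reduced Gröbner basis; comparing bases decides equality.
Buchberger on the first generating set:
f_1 = -4u - 9v + 13, LT = u.
f_2 = -11v + 11, LT = v.

The S-polynomials (S(f_1,f_2)) all reduce to 0 modulo the current basis, so we have a Gröbner basis.
Inter-reduce: drop elements whose leading term is divisible by another's, tail-reduce, and make monic.
Reduced Gröbner basis: {u - 1, v - 1}.

Buchberger on the second generating set:
h_1 = 12u + 33v - 39, LT = u.
h_2 = -66v + 66, LT = v.

The S-polynomials (S(h_1,h_2)) all reduce to 0 modulo the current basis, so we have a Gröbner basis.
Inter-reduce: drop elements whose leading term is divisible by another's, tail-reduce, and make monic.
Reduced Gröbner basis: {u - ½, v - 1}.

The bases are distinct; the ideals are different.
The choice of monomial ordering does not affect the verdict — as long as both bases are computed under the same ordering, their equality decides ideal equality.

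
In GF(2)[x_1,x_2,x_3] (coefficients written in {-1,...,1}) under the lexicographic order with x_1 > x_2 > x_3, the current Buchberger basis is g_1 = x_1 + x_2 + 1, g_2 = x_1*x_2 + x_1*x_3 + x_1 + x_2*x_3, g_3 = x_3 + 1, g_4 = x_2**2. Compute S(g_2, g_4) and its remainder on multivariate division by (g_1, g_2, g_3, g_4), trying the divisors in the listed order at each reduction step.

lcm(LM(g_2), LM(g_4)) = x_1*x_2**2.
S = (lcm/LT(g_2))·g_2 − (lcm/LT(g_4))·g_4 = x_1*x_2*x_3 + x_1*x_2 + x_2**2*x_3.
Reduce S modulo (g_1, g_2, g_3, g_4) in that order:
  leading term x_1*x_2*x_3: subtract (x_2*x_3)·g_1 from x_1*x_2*x_3 + x_1*x_2 + x_2**2*x_3 → x_1*x_2 + x_2*x_3
  leading term x_1*x_2: subtract (x_2)·g_1 from x_1*x_2 + x_2*x_3 → x_2**2 + x_2*x_3 + x_2
  leading term x_2**2: subtract (1)·g_4 from x_2**2 + x_2*x_3 + x_2 → x_2*x_3 + x_2
  leading term x_2*x_3: subtract (x_2)·g_3 from x_2*x_3 + x_2 → 0
The remainder is 0, so this S-polynomial contributes no new basis element.

S(g_2, g_4) = x_1*x_2*x_3 + x_1*x_2 + x_2**2*x_3; remainder on division = 0.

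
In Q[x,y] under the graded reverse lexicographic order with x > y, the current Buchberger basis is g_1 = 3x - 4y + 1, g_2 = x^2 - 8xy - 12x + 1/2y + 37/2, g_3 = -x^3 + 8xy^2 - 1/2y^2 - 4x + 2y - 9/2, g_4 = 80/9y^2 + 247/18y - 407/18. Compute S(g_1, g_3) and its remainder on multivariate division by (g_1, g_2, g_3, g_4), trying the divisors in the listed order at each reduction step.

S(g_1, g_3) = -4/3x^2y + 8xy^2 + 1/3x^2 - 1/2y^2 - 4x + 2y - 9/2; remainder on division = 188359/4800y - 188359/4800.

lcm(LM(g_1), LM(g_3)) = x^3.
S = (lcm/LT(g_1))·g_1 − (lcm/LT(g_3))·g_3 = -4/3x^2y + 8xy^2 + 1/3x^2 - 1/2y^2 - 4x + 2y - 9/2.
Reduce S modulo (g_1, g_2, g_3, g_4) in that order:
  leading term x^2y: subtract (-4/9xy)·g_1 from -4/3x^2y + 8xy^2 + 1/3x^2 - 1/2y^2 - 4x + 2y - 9/2 → 56/9xy^2 + 1/3x^2 + 4/9xy - 1/2y^2 - 4x + 2y - 9/2
  leading term xy^2: subtract (56/27y^2)·g_1 from 56/9xy^2 + 1/3x^2 + 4/9xy - 1/2y^2 - 4x + 2y - 9/2 → 224/27y^3 + 1/3x^2 + 4/9xy - 139/54y^2 - 4x + 2y - 9/2
  leading term y^3: subtract (14/15y)·g_4 from 224/27y^3 + 1/3x^2 + 4/9xy - 139/54y^2 - 4x + 2y - 9/2 → 1/3x^2 + 4/9xy - 4153/270y^2 - 4x + 3119/135y - 9/2
  leading term x^2: subtract (1/9x)·g_1 from 1/3x^2 + 4/9xy - 4153/270y^2 - 4x + 3119/135y - 9/2 → 8/9xy - 4153/270y^2 - 37/9x + 3119/135y - 9/2
  leading term xy: subtract (8/27y)·g_1 from 8/9xy - 4153/270y^2 - 37/9x + 3119/135y - 9/2 → -3833/270y^2 - 37/9x + 3079/135y - 9/2
  leading term y^2: subtract (-3833/2400)·g_4 from -3833/270y^2 - 37/9x + 3079/135y - 9/2 → -37/9x + 1932031/43200y - 1754431/43200
  leading term x: subtract (-37/27)·g_1 from -37/9x + 1932031/43200y - 1754431/43200 → 188359/4800y - 188359/4800
  leading term y: no divisor's leading term divides it; move 188359/4800y to the remainder.
  leading term 1: no divisor's leading term divides it; move -188359/4800 to the remainder.
The remainder 188359/4800y - 188359/4800 is nonzero, so it would be added as the next basis element.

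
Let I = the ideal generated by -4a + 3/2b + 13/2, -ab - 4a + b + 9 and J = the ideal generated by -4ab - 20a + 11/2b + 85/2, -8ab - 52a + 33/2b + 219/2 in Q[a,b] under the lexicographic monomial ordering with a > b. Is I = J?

Equality of ideals is decidable: compute both reduced Gröbner bases (unique for the ordering) and check whether they agree.
Buchberger on the first generating set:
f_1 = -4a + 3/2b + 13/2, LT = a.
f_2 = -ab - 4a + b + 9, LT = ab.

S(f_1,f_2): lcm = ab. S = -4a - 3/8b^2 - 5/8b + 9.
  reduce S modulo (f_1, f_2):
  remainder -3/8b^2 - 17/8b + 5/2 ≠ 0; add g_3 = -3/8b^2 - 17/8b + 5/2 to the basis.

The other S-polynomials (S(f_1,g_3), S(f_2,g_3)) all reduce to 0 modulo the current basis, so we have a Gröbner basis.
Inter-reduce: drop elements whose leading term is divisible by another's, tail-reduce, and make monic.
Reduced Gröbner basis: {a - 3/8b - 13/8, b^2 + 17/3b - 20/3}.

Buchberger on the second generating set:
h_1 = -4ab - 20a + 11/2b + 85/2, LT = ab.
h_2 = -8ab - 52a + 33/2b + 219/2, LT = ab.

S(h_1,h_2): lcm = ab. S = -3/2a + 11/16b + 49/16.
  reduce S modulo (h_1, h_2):
  remainder -3/2a + 11/16b + 49/16 ≠ 0; add k_3 = -3/2a + 11/16b + 49/16 to the basis.

S(h_1,k_3): lcm = ab. S = 5a + 11/24b^2 + 2/3b - 85/8.
  reduce S modulo (h_1, h_2, k_3):
  remainder 11/24b^2 + 71/24b - 5/12 ≠ 0; add k_4 = 11/24b^2 + 71/24b - 5/12 to the basis.

The other S-polynomials (S(h_2,k_3), S(h_1,k_4), S(h_2,k_4), S(k_3,k_4)) all reduce to 0 modulo the current basis, so we have a Gröbner basis.
Inter-reduce: drop elements whose leading term is divisible by another's, tail-reduce, and make monic.
Reduced Gröbner basis: {a - 11/24b - 49/24, b^2 + 71/11b - 10/11}.

These differ, so the ideals are not equal.

No, the ideals differ.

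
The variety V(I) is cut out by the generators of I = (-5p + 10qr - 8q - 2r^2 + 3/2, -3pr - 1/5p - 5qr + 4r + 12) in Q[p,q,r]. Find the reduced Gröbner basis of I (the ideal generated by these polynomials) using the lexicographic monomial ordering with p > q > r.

G = {p - 2qr + 8/5q + 2/5r^2 - 3/10, qr^2 + 1/10qr - 4/75q - 1/5r^3 - 1/75r^2 - 31/60r - 199/100}

f_1 = -5p + 10qr - 8q - 2r^2 + 3/2, LT = p.
f_2 = -3pr - 1/5p - 5qr + 4r + 12, LT = pr.

S(f_1,f_2): lcm = pr. S = -1/15p - 2qr^2 - 1/15qr + 2/5r^3 + 31/30r + 4.
  leading term p: subtract (1/75)·f_1 from -1/15p - 2qr^2 - 1/15qr + 2/5r^3 + 31/30r + 4 → -2qr^2 - 1/5qr + 8/75q + 2/5r^3 + 2/75r^2 + 31/30r + 199/50
  leading term qr^2: no divisor's leading term divides it; move -2qr^2 to the remainder.
  leading term qr: no divisor's leading term divides it; move -1/5qr to the remainder.
  leading term q: no divisor's leading term divides it; move 8/75q to the remainder.
  leading term r^3: no divisor's leading term divides it; move 2/5r^3 to the remainder.
  leading term r^2: no divisor's leading term divides it; move 2/75r^2 to the remainder.
  leading term r: no divisor's leading term divides it; move 31/30r to the remainder.
  leading term 1: no divisor's leading term divides it; move 199/50 to the remainder.
  remainder -2qr^2 - 1/5qr + 8/75q + 2/5r^3 + 2/75r^2 + 31/30r + 199/50 ≠ 0; add g_3 = -2qr^2 - 1/5qr + 8/75q + 2/5r^3 + 2/75r^2 + 31/30r + 199/50 to the basis.

The other S-polynomials (S(f_1,g_3), S(f_2,g_3)) all reduce to 0 modulo the current basis, so we have a Gröbner basis.
Inter-reduce: drop elements whose leading term is divisible by another's, tail-reduce, and make monic.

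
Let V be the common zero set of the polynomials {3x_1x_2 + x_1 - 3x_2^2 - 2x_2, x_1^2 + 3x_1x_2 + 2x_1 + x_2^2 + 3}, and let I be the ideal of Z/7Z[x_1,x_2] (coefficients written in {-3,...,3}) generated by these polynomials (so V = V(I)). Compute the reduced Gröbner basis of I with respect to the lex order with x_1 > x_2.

f_1 = 3x_1x_2 + x_1 - 3x_2^2 - 2x_2, LT = x_1x_2.
f_2 = x_1^2 + 3x_1x_2 + 2x_1 + x_2^2 + 3, LT = x_1^2.

S(f_1,f_2): lcm = x_1^2x_2. S = -2x_1^2 + 3x_1x_2^2 + 2x_1x_2 - x_2^3 - 3x_2.
  leading term x_1^2: subtract (-2)·f_2 from -2x_1^2 + 3x_1x_2^2 + 2x_1x_2 - x_2^3 - 3x_2 → 3x_1x_2^2 + x_1x_2 - 3x_1 - x_2^3 + 2x_2^2 - 3x_2 - 1
  leading term x_1x_2^2: subtract (x_2)·f_1 from 3x_1x_2^2 + x_1x_2 - 3x_1 - x_2^3 + 2x_2^2 - 3x_2 - 1 → -3x_1 + 2x_2^3 - 3x_2^2 - 3x_2 - 1
  leading term x_1: no divisor's leading term divides it; move -3x_1 to the remainder.
  leading term x_2^3: no divisor's leading term divides it; move 2x_2^3 to the remainder.
  leading term x_2^2: no divisor's leading term divides it; move -3x_2^2 to the remainder.
  leading term x_2: no divisor's leading term divides it; move -3x_2 to the remainder.
  leading term 1: no divisor's leading term divides it; move -1 to the remainder.
  remainder -3x_1 + 2x_2^3 - 3x_2^2 - 3x_2 - 1 ≠ 0; add g_3 = -3x_1 + 2x_2^3 - 3x_2^2 - 3x_2 - 1 to the basis.

S(f_1,g_3): lcm = x_1x_2. S = -2x_1 + 3x_2^4 - x_2^3 - 2x_2^2 - x_2.
  leading term x_1: subtract (3)·g_3 from -2x_1 + 3x_2^4 - x_2^3 - 2x_2^2 - x_2 → 3x_2^4 + x_2 + 3
  leading term x_2^4: no divisor's leading term divides it; move 3x_2^4 to the remainder.
  leading term x_2: no divisor's leading term divides it; move x_2 to the remainder.
  leading term 1: no divisor's leading term divides it; move 3 to the remainder.
  remainder 3x_2^4 + x_2 + 3 ≠ 0; add g_4 = 3x_2^4 + x_2 + 3 to the basis.

The other S-polynomials (S(f_2,g_3), S(f_1,g_4), S(f_2,g_4), S(g_3,g_4)) all reduce to 0 modulo the current basis, so we have a Gröbner basis.
Inter-reduce: drop elements whose leading term is divisible by another's, tail-reduce, and make monic.

G = {x_1 - 3x_2^3 + x_2^2 + x_2 - 2, x_2^4 - 2x_2 + 1}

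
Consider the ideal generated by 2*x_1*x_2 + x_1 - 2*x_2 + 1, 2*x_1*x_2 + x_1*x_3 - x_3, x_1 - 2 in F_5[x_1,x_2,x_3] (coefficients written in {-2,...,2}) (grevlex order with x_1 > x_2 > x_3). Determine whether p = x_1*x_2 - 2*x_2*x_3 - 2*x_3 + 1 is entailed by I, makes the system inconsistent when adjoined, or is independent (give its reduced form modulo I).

Adjoining x_1*x_2 - 2*x_2*x_3 - 2*x_3 + 1 makes the ideal the whole ring: the system is inconsistent.

First compute the reduced Gröbner basis of I by Buchberger's algorithm.
f_1 = 2*x_1*x_2 + x_1 - 2*x_2 + 1, LT = x_1*x_2.
f_2 = 2*x_1*x_2 + x_1*x_3 - x_3, LT = x_1*x_2.
f_3 = x_1 - 2, LT = x_1.

S(f_1,f_2): lcm = x_1*x_2. S = 2*x_1*x_3 - 2*x_1 - x_2 - 2*x_3 - 2.
  leading term x_1*x_3: subtract (2*x_3)·f_3 from 2*x_1*x_3 - 2*x_1 - x_2 - 2*x_3 - 2 → -2*x_1 - x_2 + 2*x_3 - 2
  leading term x_1: subtract (-2)·f_3 from -2*x_1 - x_2 + 2*x_3 - 2 → -x_2 + 2*x_3 - 1
  leading term x_2: no divisor's leading term divides it; move -x_2 to the remainder.
  leading term x_3: no divisor's leading term divides it; move 2*x_3 to the remainder.
  leading term 1: no divisor's leading term divides it; move -1 to the remainder.
  remainder -x_2 + 2*x_3 - 1 ≠ 0; add h_4 = -x_2 + 2*x_3 - 1 to the basis.

S(f_1,f_3): lcm = x_1*x_2. S = -2*x_1 + x_2 - 2.
  leading term x_1: subtract (-2)·f_3 from -2*x_1 + x_2 - 2 → x_2 - 1
  leading term x_2: subtract (-1)·h_4 from x_2 - 1 → 2*x_3 - 2
  leading term x_3: no divisor's leading term divides it; move 2*x_3 to the remainder.
  leading term 1: no divisor's leading term divides it; move -2 to the remainder.
  remainder 2*x_3 - 2 ≠ 0; add h_5 = 2*x_3 - 2 to the basis.

S(f_2,f_3): lcm = x_1*x_2. S = -2*x_1*x_3 + 2*x_2 + 2*x_3.
  leading term x_1*x_3: subtract (-2*x_3)·f_3 from -2*x_1*x_3 + 2*x_2 + 2*x_3 → 2*x_2 - 2*x_3
  leading term x_2: subtract (-2)·h_4 from 2*x_2 - 2*x_3 → 2*x_3 - 2
  leading term x_3: subtract (1)·h_5 from 2*x_3 - 2 → 0
  remainder 0.

S(f_1,h_4): lcm = x_1*x_2. S = 2*x_1*x_3 + 2*x_1 - x_2 - 2.
  leading term x_1*x_3: subtract (2*x_3)·f_3 from 2*x_1*x_3 + 2*x_1 - x_2 - 2 → 2*x_1 - x_2 - x_3 - 2
  leading term x_1: subtract (2)·f_3 from 2*x_1 - x_2 - x_3 - 2 → -x_2 - x_3 + 2
  leading term x_2: subtract (1)·h_4 from -x_2 - x_3 + 2 → 2*x_3 - 2
  leading term x_3: subtract (1)·h_5 from 2*x_3 - 2 → 0
  remainder 0.

S(f_2,h_4): lcm = x_1*x_2. S = -x_1 + 2*x_3.
  leading term x_1: subtract (-1)·f_3 from -x_1 + 2*x_3 → 2*x_3 - 2
  leading term x_3: subtract (1)·h_5 from 2*x_3 - 2 → 0
  remainder 0.

S(f_3,h_4): leading monomials are coprime, so the S-polynomial reduces to 0 (Buchberger's first criterion).
S(f_1,h_5): leading monomials are coprime, so the S-polynomial reduces to 0 (Buchberger's first criterion).
S(f_2,h_5): leading monomials are coprime, so the S-polynomial reduces to 0 (Buchberger's first criterion).
S(f_3,h_5): leading monomials are coprime, so the S-polynomial reduces to 0 (Buchberger's first criterion).
S(h_4,h_5): leading monomials are coprime, so the S-polynomial reduces to 0 (Buchberger's first criterion).
Every S-polynomial of the final basis reduces to 0, so we have a Gröbner basis.
Inter-reduce: drop elements whose leading term is divisible by another's, tail-reduce, and make monic.
Reduced Gröbner basis: {x_1 - 2, x_2 - 1, x_3 - 1}.
Label its elements g_1 = x_1 - 2, g_2 = x_2 - 1, g_3 = x_3 - 1.

Reduce p = x_1*x_2 - 2*x_2*x_3 - 2*x_3 + 1 modulo G:
  leading term x_1*x_2: subtract (x_2)·g_1 from x_1*x_2 - 2*x_2*x_3 - 2*x_3 + 1 → -2*x_2*x_3 + 2*x_2 - 2*x_3 + 1
  leading term x_2*x_3: subtract (-2*x_3)·g_2 from -2*x_2*x_3 + 2*x_2 - 2*x_3 + 1 → 2*x_2 + x_3 + 1
  leading term x_2: subtract (2)·g_2 from 2*x_2 + x_3 + 1 → x_3 - 2
  leading term x_3: subtract (1)·g_3 from x_3 - 2 → -1
  leading term 1: no divisor's leading term divides it; move -1 to the remainder.
  normal form = -1.
The normal form is nonzero, so p ∉ I. Since p minus its normal form lies in I, I + (p) = I + (r) where r = -1; decide whether this ideal is the whole ring.
Here r = -1 is a nonzero constant, hence a unit: 1 ∈ I + (p), the Gröbner basis of I + (p) is {1}, and the enlarged system has no common solution — adjoining p is inconsistent.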